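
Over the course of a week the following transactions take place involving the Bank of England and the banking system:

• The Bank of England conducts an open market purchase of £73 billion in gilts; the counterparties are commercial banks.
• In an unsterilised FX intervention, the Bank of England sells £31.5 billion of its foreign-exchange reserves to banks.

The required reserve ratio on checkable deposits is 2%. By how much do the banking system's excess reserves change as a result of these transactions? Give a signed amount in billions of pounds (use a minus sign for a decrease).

+£41.5 billion

OMO purchase (from banks) £73 billion: reserves +£73B, deposits 0.
FX sale £31.5 billion: reserves −£31.5B, deposits 0.
Totals: Δreserves = +£41.5B, Δdeposits = 0.
Δrequired reserves = 2% × 0 = 0.
Δexcess reserves = Δreserves − Δrequired = +£41.5B − (0) = +£41.5 billion.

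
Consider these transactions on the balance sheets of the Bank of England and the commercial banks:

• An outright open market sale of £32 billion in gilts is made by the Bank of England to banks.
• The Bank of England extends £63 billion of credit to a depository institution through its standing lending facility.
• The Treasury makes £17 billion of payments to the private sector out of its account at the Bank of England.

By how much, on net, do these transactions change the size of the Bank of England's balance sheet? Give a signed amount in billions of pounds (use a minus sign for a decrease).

+£31 billion

Bank of England balance sheet:
  Assets:      Securities −£32B, Loans to banks +£63B
  Liabilities: Bank reserves +£48B, Government deposits −£17B
Change in total Bank of England assets = +£31 billion.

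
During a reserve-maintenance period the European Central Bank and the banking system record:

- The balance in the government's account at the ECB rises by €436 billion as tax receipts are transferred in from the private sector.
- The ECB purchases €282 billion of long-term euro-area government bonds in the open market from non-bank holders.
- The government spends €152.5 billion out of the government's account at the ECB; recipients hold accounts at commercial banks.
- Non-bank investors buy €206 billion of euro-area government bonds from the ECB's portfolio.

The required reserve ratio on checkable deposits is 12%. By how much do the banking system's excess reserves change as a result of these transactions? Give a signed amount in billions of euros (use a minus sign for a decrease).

-€182.6 billion

Government account inflow €436 billion: reserves −€436B, deposits −€436B.
Asset purchase (from non-banks) €282 billion: reserves +€282B, deposits +€282B.
Government spending €152.5 billion: reserves +€152.5B, deposits +€152.5B.
Asset sale (to non-banks) €206 billion: reserves −€206B, deposits −€206B.
Totals: Δreserves = −€207.5B, Δdeposits = −€207.5B.
Δrequired reserves = 12% × −€207.5B = −€24.9B.
Δexcess reserves = Δreserves − Δrequired = −€207.5B − (−€24.9B) = -€182.6 billion.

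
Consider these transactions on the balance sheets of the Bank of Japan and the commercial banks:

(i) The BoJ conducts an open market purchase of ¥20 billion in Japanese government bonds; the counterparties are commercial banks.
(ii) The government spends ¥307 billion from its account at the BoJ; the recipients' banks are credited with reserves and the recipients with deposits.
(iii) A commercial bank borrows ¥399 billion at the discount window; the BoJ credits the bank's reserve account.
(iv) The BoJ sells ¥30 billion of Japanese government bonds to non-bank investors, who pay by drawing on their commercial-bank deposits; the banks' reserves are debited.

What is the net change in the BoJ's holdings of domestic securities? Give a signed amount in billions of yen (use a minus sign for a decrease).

OMO purchase (from banks) ¥20 billion: securities added to the BoJ's portfolio → +¥20B.
Government spending ¥307 billion: the BoJ's securities portfolio is untouched → 0.
Discount-window loan ¥399 billion: the BoJ's securities portfolio is untouched → 0.
Asset sale (to non-banks) ¥30 billion: securities removed from the BoJ's portfolio → −¥30B.
Net: 20 + 0 + 0 − 30 = -¥10 billion.

-¥10 billion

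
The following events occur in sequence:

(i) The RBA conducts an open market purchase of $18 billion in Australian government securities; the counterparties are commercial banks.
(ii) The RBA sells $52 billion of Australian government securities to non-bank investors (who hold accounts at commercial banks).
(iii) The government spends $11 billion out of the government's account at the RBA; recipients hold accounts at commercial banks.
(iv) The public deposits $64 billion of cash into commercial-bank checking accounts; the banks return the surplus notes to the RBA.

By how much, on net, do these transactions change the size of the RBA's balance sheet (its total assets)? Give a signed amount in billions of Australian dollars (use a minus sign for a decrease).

-$34 billion

OMO purchase (from banks) $18 billion: an RBA asset is acquired → +$18B.
Asset sale (to non-banks) $52 billion: an RBA asset is shed → −$52B.
Government spending $11 billion: only the composition of liabilities changes → 0.
Currency deposit $64 billion: only the composition of liabilities changes → 0.
Net: 18 − 52 + 0 + 0 = -$34 billion.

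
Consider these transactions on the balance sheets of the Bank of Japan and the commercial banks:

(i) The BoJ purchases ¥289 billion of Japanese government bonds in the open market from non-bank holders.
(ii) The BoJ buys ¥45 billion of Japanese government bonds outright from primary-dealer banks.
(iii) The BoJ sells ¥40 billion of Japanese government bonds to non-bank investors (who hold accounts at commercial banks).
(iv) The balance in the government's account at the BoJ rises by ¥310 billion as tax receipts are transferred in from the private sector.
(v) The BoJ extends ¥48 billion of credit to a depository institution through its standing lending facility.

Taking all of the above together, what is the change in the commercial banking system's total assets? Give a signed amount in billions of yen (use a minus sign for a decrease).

-¥13 billion

BoJ balance sheet:
  Assets:      Securities +¥294B, Loans to banks +¥48B
  Liabilities: Bank reserves +¥32B, Government deposits +¥310B
Commercial banking system:
  Assets:      Reserves at CB +¥32B, Securities −¥45B
  Liabilities: Checkable deposits −¥61B, Borrowings from CB +¥48B
Change in total bank assets = -¥13 billion.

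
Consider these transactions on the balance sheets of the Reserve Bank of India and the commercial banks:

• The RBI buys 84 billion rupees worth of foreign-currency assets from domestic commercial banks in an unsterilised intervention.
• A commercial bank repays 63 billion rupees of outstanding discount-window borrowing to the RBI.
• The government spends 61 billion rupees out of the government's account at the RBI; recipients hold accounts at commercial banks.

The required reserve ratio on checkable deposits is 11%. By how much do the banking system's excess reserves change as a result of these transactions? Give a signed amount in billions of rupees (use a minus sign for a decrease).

+75.29 billion

FX purchase 84 billion rupees: reserves +84B, deposits 0.
Discount-window repayment 63 billion rupees: reserves −63B, deposits 0.
Government spending 61 billion rupees: reserves +61B, deposits +61B.
Totals: Δreserves = +82B, Δdeposits = +61B.
Δrequired reserves = 11% × +61B = +6.71B.
Δexcess reserves = Δreserves − Δrequired = +82B − (+6.71B) = +75.29 billion.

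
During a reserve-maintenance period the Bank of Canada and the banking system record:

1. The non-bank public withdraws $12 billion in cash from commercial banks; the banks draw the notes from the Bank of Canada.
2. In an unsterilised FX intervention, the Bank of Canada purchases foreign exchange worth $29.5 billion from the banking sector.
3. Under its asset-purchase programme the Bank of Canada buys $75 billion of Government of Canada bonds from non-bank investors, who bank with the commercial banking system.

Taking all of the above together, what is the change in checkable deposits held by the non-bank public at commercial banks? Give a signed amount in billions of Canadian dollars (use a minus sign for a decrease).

Bank of Canada balance sheet:
  Assets:      Securities +$75B, Foreign assets +$29.5B
  Liabilities: Bank reserves +$92.5B, Currency in circulation +$12B
Commercial banking system:
  Assets:      Reserves at CB +$92.5B, Foreign assets −$29.5B
  Liabilities: Checkable deposits +$63B
So the change in checkable deposits held by the non-bank public at commercial banks is +$63 billion.

+$63 billion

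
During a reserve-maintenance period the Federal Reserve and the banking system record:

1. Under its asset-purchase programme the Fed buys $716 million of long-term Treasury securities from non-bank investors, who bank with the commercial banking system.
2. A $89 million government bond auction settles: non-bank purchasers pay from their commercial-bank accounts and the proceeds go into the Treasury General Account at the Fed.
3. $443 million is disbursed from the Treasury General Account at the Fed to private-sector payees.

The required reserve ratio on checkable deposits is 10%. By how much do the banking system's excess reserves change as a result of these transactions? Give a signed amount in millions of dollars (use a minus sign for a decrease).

+$963 million

Asset purchase (from non-banks) $716 million: reserves +$716M, deposits +$716M.
Government account inflow $89 million: reserves −$89M, deposits −$89M.
Government spending $443 million: reserves +$443M, deposits +$443M.
Totals: Δreserves = +$1070M, Δdeposits = +$1070M.
Δrequired reserves = 10% × +$1070M = +$107M.
Δexcess reserves = Δreserves − Δrequired = +$1070M − (+$107M) = +$963 million.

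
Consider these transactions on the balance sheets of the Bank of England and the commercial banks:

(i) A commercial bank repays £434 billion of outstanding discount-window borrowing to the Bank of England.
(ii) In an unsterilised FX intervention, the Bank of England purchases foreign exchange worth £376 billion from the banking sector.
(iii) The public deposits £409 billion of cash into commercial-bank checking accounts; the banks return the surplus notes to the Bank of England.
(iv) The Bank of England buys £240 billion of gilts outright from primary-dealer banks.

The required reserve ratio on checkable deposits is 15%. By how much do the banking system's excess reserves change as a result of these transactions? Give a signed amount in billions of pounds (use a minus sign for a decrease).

Discount-window repayment £434 billion: reserves −£434B, deposits 0.
FX purchase £376 billion: reserves +£376B, deposits 0.
Currency deposit £409 billion: reserves +£409B, deposits +£409B.
OMO purchase (from banks) £240 billion: reserves +£240B, deposits 0.
Totals: Δreserves = +£591B, Δdeposits = +£409B.
Δrequired reserves = 15% × +£409B = +£61.35B.
Δexcess reserves = Δreserves − Δrequired = +£591B − (+£61.35B) = +£529.65 billion.

+£529.65 billion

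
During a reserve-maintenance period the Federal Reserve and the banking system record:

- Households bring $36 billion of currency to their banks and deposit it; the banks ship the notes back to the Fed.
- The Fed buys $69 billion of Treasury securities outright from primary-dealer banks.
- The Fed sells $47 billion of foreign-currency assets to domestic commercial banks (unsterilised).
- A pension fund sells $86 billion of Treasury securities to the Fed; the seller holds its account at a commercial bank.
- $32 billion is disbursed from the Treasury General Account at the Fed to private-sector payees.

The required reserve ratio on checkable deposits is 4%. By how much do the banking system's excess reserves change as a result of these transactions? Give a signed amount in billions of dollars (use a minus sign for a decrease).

Currency deposit $36 billion: reserves +$36B, deposits +$36B.
OMO purchase (from banks) $69 billion: reserves +$69B, deposits 0.
FX sale $47 billion: reserves −$47B, deposits 0.
Asset purchase (from non-banks) $86 billion: reserves +$86B, deposits +$86B.
Government spending $32 billion: reserves +$32B, deposits +$32B.
Totals: Δreserves = +$176B, Δdeposits = +$154B.
Δrequired reserves = 4% × +$154B = +$6.16B.
Δexcess reserves = Δreserves − Δrequired = +$176B − (+$6.16B) = +$169.84 billion.

+$169.84 billion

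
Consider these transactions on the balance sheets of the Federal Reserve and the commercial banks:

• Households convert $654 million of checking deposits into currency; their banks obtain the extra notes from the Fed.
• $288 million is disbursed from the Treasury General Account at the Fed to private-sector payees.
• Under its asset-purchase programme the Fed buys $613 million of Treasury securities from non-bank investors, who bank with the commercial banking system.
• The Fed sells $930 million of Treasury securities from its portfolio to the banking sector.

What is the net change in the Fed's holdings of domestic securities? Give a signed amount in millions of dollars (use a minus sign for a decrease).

Currency withdrawal $654 million: the Fed's securities portfolio is untouched → 0.
Government spending $288 million: the Fed's securities portfolio is untouched → 0.
Asset purchase (from non-banks) $613 million: securities added to the Fed's portfolio → +$613M.
OMO sale (to banks) $930 million: securities removed from the Fed's portfolio → −$930M.
Net: 0 + 0 + 613 − 930 = -$317 million.

-$317 million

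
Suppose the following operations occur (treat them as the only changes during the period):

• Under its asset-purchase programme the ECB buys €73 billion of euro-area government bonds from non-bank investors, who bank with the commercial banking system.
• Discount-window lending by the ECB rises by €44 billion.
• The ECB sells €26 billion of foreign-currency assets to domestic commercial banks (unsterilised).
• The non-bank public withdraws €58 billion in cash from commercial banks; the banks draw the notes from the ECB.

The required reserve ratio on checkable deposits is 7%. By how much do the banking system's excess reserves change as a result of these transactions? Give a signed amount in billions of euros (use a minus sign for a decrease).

Asset purchase (from non-banks) €73 billion: reserves +€73B, deposits +€73B.
Discount-window loan €44 billion: reserves +€44B, deposits 0.
FX sale €26 billion: reserves −€26B, deposits 0.
Currency withdrawal €58 billion: reserves −€58B, deposits −€58B.
Totals: Δreserves = +€33B, Δdeposits = +€15B.
Δrequired reserves = 7% × +€15B = +€1.05B.
Δexcess reserves = Δreserves − Δrequired = +€33B − (+€1.05B) = +€31.95 billion.

+€31.95 billion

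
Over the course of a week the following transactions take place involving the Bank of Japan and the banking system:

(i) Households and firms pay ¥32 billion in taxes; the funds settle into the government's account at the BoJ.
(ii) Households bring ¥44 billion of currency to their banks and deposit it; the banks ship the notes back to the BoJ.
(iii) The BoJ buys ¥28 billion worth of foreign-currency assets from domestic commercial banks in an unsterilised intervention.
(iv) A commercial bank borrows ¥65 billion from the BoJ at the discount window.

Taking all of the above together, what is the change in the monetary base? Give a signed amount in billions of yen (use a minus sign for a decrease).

+¥61 billion

Government account inflow ¥32 billion: reserves shift to a non-base liability → −¥32B.
Currency deposit ¥44 billion: just a shift between currency and reserves — both are base money → 0.
FX purchase ¥28 billion: BoJ balance sheet expands → +¥28B.
Discount-window loan ¥65 billion: BoJ balance sheet expands → +¥65B.
Net: −32 + 0 + 28 + 65 = +¥61 billion.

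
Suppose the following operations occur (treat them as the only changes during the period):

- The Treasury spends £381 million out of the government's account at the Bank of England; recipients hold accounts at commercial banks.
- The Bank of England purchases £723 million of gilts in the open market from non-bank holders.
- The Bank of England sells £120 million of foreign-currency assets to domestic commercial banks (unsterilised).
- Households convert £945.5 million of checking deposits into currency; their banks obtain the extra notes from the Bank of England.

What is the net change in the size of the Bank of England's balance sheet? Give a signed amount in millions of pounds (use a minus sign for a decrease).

+£603 million

Bank of England balance sheet:
  Assets:      Securities +£723M, Foreign assets −£120M
  Liabilities: Bank reserves +£38.5M, Currency in circulation +£945.5M, Government deposits −£381M
Change in total Bank of England assets = +£603 million.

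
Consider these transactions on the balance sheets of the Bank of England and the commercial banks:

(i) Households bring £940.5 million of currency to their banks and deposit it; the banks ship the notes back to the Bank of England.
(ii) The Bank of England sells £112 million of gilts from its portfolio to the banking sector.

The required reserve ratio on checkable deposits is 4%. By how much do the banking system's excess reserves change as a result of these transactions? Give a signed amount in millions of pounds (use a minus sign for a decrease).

Currency deposit £940.5 million: reserves +£940.5M, deposits +£940.5M.
OMO sale (to banks) £112 million: reserves −£112M, deposits 0.
Totals: Δreserves = +£828.5M, Δdeposits = +£940.5M.
Δrequired reserves = 4% × +£940.5M = +£37.62M.
Δexcess reserves = Δreserves − Δrequired = +£828.5M − (+£37.62M) = +£790.88 million.

+£790.88 million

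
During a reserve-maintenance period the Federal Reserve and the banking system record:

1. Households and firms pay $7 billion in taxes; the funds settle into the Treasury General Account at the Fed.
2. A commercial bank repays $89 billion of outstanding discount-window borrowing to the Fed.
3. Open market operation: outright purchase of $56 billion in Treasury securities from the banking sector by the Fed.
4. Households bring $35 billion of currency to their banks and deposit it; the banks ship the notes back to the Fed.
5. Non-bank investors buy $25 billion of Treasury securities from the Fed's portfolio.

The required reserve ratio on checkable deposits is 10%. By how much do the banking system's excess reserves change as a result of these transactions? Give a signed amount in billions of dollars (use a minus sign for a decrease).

-$30.3 billion

Government account inflow $7 billion: reserves −$7B, deposits −$7B.
Discount-window repayment $89 billion: reserves −$89B, deposits 0.
OMO purchase (from banks) $56 billion: reserves +$56B, deposits 0.
Currency deposit $35 billion: reserves +$35B, deposits +$35B.
Asset sale (to non-banks) $25 billion: reserves −$25B, deposits −$25B.
Totals: Δreserves = −$30B, Δdeposits = +$3B.
Δrequired reserves = 10% × +$3B = +$0.3B.
Δexcess reserves = Δreserves − Δrequired = −$30B − (+$0.3B) = -$30.3 billion.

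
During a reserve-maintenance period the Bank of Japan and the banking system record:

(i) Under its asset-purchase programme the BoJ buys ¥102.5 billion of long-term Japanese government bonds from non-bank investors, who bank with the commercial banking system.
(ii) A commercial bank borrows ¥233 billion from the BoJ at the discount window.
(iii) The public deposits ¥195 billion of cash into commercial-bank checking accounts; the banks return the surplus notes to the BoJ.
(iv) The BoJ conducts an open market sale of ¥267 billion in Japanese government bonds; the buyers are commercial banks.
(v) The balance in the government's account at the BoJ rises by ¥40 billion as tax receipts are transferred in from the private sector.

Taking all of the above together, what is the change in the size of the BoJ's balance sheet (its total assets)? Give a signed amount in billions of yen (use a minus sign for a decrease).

+¥68.5 billion

Asset purchase (from non-banks) ¥102.5 billion: a BoJ asset is acquired → +¥102.5B.
Discount-window loan ¥233 billion: a BoJ asset is acquired → +¥233B.
Currency deposit ¥195 billion: only the composition of liabilities changes → 0.
OMO sale (to banks) ¥267 billion: a BoJ asset is shed → −¥267B.
Government account inflow ¥40 billion: only the composition of liabilities changes → 0.
Net: 102.5 + 233 + 0 − 267 + 0 = +¥68.5 billion.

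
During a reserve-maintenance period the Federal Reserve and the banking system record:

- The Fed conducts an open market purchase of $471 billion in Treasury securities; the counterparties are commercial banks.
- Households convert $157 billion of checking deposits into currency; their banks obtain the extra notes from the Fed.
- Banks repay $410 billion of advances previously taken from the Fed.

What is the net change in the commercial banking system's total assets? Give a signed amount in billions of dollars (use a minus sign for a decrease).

-$567 billion

OMO purchase (from banks) $471 billion: just an asset swap on bank balance sheets → 0.
Currency withdrawal $157 billion: bank balance sheets shrink → −$157B.
Discount-window repayment $410 billion: bank balance sheets shrink → −$410B.
Net: 0 − 157 − 410 = -$567 billion.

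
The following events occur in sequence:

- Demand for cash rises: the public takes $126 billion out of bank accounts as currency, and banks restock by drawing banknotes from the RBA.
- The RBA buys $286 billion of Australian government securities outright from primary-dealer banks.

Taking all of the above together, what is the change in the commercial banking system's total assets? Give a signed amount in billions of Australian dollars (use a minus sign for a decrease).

Currency withdrawal $126 billion: bank balance sheets shrink → −$126B.
OMO purchase (from banks) $286 billion: just an asset swap on bank balance sheets → 0.
Net: −126 + 0 = -$126 billion.

-$126 billion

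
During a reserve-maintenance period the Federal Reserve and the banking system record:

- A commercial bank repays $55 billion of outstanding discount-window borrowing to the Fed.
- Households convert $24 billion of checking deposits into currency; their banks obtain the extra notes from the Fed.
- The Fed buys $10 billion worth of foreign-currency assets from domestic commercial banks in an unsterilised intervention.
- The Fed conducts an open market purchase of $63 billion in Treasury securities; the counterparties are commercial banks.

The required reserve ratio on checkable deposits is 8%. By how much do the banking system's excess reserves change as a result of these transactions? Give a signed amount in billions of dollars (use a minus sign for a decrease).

-$4.08 billion

Discount-window repayment $55 billion: reserves −$55B, deposits 0.
Currency withdrawal $24 billion: reserves −$24B, deposits −$24B.
FX purchase $10 billion: reserves +$10B, deposits 0.
OMO purchase (from banks) $63 billion: reserves +$63B, deposits 0.
Totals: Δreserves = −$6B, Δdeposits = −$24B.
Δrequired reserves = 8% × −$24B = −$1.92B.
Δexcess reserves = Δreserves − Δrequired = −$6B − (−$1.92B) = -$4.08 billion.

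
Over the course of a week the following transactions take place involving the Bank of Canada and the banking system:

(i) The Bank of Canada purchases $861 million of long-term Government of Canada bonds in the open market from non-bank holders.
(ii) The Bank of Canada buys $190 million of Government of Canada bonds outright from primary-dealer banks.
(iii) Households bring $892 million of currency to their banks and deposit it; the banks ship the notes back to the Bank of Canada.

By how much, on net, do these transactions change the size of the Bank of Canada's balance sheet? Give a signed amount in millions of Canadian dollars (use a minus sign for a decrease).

+$1051 million

Asset purchase (from non-banks) $861 million: a Bank of Canada asset is acquired → +$861M.
OMO purchase (from banks) $190 million: a Bank of Canada asset is acquired → +$190M.
Currency deposit $892 million: only the composition of liabilities changes → 0.
Net: 861 + 190 + 0 = +$1051 million.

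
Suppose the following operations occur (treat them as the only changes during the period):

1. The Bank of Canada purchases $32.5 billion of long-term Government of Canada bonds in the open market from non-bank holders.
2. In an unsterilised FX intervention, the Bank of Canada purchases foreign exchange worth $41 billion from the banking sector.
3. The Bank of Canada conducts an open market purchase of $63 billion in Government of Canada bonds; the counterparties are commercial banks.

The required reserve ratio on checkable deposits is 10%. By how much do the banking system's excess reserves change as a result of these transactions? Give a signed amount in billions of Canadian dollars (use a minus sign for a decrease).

+$133.25 billion

Asset purchase (from non-banks) $32.5 billion: reserves +$32.5B, deposits +$32.5B.
FX purchase $41 billion: reserves +$41B, deposits 0.
OMO purchase (from banks) $63 billion: reserves +$63B, deposits 0.
Totals: Δreserves = +$136.5B, Δdeposits = +$32.5B.
Δrequired reserves = 10% × +$32.5B = +$3.25B.
Δexcess reserves = Δreserves − Δrequired = +$136.5B − (+$3.25B) = +$133.25 billion.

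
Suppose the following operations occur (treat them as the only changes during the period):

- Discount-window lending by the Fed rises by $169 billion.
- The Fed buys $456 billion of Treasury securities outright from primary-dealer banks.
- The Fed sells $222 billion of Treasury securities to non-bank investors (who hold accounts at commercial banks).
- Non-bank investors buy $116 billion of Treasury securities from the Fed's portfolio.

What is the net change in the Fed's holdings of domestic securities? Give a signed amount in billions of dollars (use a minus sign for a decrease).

Fed balance sheet:
  Assets:      Securities +$118B, Loans to banks +$169B
  Liabilities: Bank reserves +$287B
Commercial banking system:
  Assets:      Reserves at CB +$287B, Securities −$456B
  Liabilities: Checkable deposits −$338B, Borrowings from CB +$169B
So the change in the Fed's holdings of domestic securities is +$118 billion.

+$118 billion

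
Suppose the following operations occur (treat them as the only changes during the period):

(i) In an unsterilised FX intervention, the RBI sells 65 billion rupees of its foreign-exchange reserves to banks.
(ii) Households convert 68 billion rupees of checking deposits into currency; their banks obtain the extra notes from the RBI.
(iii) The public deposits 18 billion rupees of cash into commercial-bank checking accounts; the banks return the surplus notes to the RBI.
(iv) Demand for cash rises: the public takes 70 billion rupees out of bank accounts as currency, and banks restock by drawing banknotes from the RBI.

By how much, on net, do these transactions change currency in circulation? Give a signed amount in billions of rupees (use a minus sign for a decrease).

+120 billion

FX sale 65 billion rupees: no currency enters or leaves circulation → 0.
Currency withdrawal 68 billion rupees: notes leave the central bank → +68B.
Currency deposit 18 billion rupees: notes return to the central bank → −18B.
Currency withdrawal 70 billion rupees: notes leave the central bank → +70B.
Net: 0 + 68 − 18 + 70 = +120 billion.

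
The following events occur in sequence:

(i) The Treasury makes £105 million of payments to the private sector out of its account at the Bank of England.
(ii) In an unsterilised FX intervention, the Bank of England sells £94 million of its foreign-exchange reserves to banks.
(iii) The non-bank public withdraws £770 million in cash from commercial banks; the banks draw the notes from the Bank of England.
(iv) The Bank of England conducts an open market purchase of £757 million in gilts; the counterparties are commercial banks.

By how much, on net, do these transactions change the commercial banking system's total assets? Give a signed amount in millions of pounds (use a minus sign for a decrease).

-£665 million

Bank of England balance sheet:
  Assets:      Securities +£757M, Foreign assets −£94M
  Liabilities: Bank reserves −£2M, Currency in circulation +£770M, Government deposits −£105M
Commercial banking system:
  Assets:      Reserves at CB −£2M, Securities −£757M, Foreign assets +£94M
  Liabilities: Checkable deposits −£665M
Change in total bank assets = -£665 million.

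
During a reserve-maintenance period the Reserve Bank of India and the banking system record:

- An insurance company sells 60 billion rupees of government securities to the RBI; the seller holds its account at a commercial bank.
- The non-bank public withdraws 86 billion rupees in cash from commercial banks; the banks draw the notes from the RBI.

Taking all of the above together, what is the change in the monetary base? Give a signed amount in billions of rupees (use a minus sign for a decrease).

+60 billion

Asset purchase (from non-banks) 60 billion rupees: RBI balance sheet expands → +60B.
Currency withdrawal 86 billion rupees: just a shift between currency and reserves — both are base money → 0.
Net: 60 + 0 = +60 billion.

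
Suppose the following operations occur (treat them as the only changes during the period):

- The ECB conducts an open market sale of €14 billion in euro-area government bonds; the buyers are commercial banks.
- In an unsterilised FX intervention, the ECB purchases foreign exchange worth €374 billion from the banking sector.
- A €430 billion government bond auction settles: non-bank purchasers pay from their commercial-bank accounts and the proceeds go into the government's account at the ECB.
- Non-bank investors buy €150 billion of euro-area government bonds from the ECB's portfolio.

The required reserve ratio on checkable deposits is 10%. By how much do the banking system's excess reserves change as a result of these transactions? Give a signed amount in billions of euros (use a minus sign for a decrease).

-€162 billion

OMO sale (to banks) €14 billion: reserves −€14B, deposits 0.
FX purchase €374 billion: reserves +€374B, deposits 0.
Government account inflow €430 billion: reserves −€430B, deposits −€430B.
Asset sale (to non-banks) €150 billion: reserves −€150B, deposits −€150B.
Totals: Δreserves = −€220B, Δdeposits = −€580B.
Δrequired reserves = 10% × −€580B = −€58B.
Δexcess reserves = Δreserves − Δrequired = −€220B − (−€58B) = -€162 billion.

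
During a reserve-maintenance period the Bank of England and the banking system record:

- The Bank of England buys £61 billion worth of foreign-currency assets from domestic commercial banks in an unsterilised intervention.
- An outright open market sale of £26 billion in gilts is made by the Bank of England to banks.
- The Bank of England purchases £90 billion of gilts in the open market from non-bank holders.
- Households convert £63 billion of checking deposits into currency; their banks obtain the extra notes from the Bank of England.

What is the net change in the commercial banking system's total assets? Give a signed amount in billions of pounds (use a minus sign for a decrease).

FX purchase £61 billion: just an asset swap on bank balance sheets → 0.
OMO sale (to banks) £26 billion: just an asset swap on bank balance sheets → 0.
Asset purchase (from non-banks) £90 billion: bank balance sheets expand → +£90B.
Currency withdrawal £63 billion: bank balance sheets shrink → −£63B.
Net: 0 + 0 + 90 − 63 = +£27 billion.

+£27 billion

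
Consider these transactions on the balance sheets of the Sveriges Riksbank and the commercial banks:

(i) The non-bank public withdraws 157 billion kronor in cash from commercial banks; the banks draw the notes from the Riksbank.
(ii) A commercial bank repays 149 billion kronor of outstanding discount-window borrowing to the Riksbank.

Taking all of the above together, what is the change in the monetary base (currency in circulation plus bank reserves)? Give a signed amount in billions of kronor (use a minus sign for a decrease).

Currency withdrawal 157 billion kronor: just a shift between currency and reserves — both are base money → 0.
Discount-window repayment 149 billion kronor: Riksbank balance sheet contracts → −149B.
Net: 0 − 149 = -149 billion.

-149 billion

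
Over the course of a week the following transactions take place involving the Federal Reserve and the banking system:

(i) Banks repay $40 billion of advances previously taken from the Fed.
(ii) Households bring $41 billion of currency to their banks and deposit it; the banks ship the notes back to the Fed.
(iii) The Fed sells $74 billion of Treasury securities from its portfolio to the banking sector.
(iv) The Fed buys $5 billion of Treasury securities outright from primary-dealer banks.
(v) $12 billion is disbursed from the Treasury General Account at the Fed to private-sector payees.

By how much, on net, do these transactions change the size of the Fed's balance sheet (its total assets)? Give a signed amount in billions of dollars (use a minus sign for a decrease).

Discount-window repayment $40 billion: a Fed asset is shed → −$40B.
Currency deposit $41 billion: only the composition of liabilities changes → 0.
OMO sale (to banks) $74 billion: a Fed asset is shed → −$74B.
OMO purchase (from banks) $5 billion: a Fed asset is acquired → +$5B.
Government spending $12 billion: only the composition of liabilities changes → 0.
Net: −40 + 0 − 74 + 5 + 0 = -$109 billion.

-$109 billion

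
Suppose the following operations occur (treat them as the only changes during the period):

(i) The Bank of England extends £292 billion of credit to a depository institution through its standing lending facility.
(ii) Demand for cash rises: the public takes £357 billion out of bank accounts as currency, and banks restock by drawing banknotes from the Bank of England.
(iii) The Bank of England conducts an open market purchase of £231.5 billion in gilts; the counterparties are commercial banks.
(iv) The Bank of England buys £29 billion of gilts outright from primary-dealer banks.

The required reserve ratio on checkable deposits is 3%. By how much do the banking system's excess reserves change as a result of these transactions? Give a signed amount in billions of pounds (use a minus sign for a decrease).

Discount-window loan £292 billion: reserves +£292B, deposits 0.
Currency withdrawal £357 billion: reserves −£357B, deposits −£357B.
OMO purchase (from banks) £231.5 billion: reserves +£231.5B, deposits 0.
OMO purchase (from banks) £29 billion: reserves +£29B, deposits 0.
Totals: Δreserves = +£195.5B, Δdeposits = −£357B.
Δrequired reserves = 3% × −£357B = −£10.71B.
Δexcess reserves = Δreserves − Δrequired = +£195.5B − (−£10.71B) = +£206.21 billion.

+£206.21 billion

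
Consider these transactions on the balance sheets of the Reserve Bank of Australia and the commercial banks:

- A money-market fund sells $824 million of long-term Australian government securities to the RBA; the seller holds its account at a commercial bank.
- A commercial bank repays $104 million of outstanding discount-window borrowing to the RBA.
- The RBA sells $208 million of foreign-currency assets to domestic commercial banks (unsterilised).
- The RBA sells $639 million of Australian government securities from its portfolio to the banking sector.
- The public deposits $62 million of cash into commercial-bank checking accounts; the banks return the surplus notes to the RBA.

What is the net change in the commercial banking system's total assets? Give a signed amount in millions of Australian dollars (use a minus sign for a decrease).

RBA balance sheet:
  Assets:      Securities +$185M, Loans to banks −$104M, Foreign assets −$208M
  Liabilities: Bank reserves −$65M, Currency in circulation −$62M
Commercial banking system:
  Assets:      Reserves at CB −$65M, Securities +$639M, Foreign assets +$208M
  Liabilities: Checkable deposits +$886M, Borrowings from CB −$104M
Change in total bank assets = +$782 million.

+$782 million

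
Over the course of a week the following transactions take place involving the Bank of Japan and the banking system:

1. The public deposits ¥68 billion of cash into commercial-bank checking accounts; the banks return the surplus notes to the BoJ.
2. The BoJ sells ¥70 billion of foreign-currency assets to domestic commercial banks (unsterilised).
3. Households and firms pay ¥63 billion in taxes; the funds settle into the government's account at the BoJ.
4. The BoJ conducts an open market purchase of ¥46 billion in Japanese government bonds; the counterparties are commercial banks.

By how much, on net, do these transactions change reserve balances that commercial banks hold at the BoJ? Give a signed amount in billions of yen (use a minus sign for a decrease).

-¥19 billion

BoJ balance sheet:
  Assets:      Securities +¥46B, Foreign assets −¥70B
  Liabilities: Bank reserves −¥19B, Currency in circulation −¥68B, Government deposits +¥63B
Commercial banking system:
  Assets:      Reserves at CB −¥19B, Securities −¥46B, Foreign assets +¥70B
  Liabilities: Checkable deposits +¥5B
So the change in reserve balances that commercial banks hold at the BoJ is -¥19 billion.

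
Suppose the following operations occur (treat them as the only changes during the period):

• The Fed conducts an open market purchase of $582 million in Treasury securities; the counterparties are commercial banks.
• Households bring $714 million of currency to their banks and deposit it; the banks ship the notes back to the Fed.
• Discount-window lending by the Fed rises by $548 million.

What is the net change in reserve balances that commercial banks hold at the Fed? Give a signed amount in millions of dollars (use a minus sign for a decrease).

+$1844 million

Fed balance sheet:
  Assets:      Securities +$582M, Loans to banks +$548M
  Liabilities: Bank reserves +$1844M, Currency in circulation −$714M
Commercial banking system:
  Assets:      Reserves at CB +$1844M, Securities −$582M
  Liabilities: Checkable deposits +$714M, Borrowings from CB +$548M
So the change in reserve balances that commercial banks hold at the Fed is +$1844 million.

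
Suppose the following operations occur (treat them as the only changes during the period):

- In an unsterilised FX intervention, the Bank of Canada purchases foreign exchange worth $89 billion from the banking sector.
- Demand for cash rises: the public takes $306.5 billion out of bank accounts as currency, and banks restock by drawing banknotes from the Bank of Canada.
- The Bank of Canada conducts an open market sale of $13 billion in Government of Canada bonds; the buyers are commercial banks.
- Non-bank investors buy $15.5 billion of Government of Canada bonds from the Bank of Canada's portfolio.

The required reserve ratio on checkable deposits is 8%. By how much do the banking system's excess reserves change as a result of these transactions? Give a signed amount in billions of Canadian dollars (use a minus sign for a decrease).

-$220.24 billion

FX purchase $89 billion: reserves +$89B, deposits 0.
Currency withdrawal $306.5 billion: reserves −$306.5B, deposits −$306.5B.
OMO sale (to banks) $13 billion: reserves −$13B, deposits 0.
Asset sale (to non-banks) $15.5 billion: reserves −$15.5B, deposits −$15.5B.
Totals: Δreserves = −$246B, Δdeposits = −$322B.
Δrequired reserves = 8% × −$322B = −$25.76B.
Δexcess reserves = Δreserves − Δrequired = −$246B − (−$25.76B) = -$220.24 billion.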